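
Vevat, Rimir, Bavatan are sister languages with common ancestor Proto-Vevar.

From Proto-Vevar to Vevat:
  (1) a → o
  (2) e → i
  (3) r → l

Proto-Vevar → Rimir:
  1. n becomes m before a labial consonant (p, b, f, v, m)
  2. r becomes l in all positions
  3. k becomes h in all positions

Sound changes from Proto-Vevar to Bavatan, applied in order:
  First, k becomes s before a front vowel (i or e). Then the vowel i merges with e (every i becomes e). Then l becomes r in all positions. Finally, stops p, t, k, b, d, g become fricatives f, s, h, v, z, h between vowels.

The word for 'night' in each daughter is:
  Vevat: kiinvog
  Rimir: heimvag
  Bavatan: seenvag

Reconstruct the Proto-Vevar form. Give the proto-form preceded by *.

*keinvag

Position 1: Vevat has k, Rimir has h, Bavatan has s. Vevat preserves k here (none of its changes turn any other segment into k), so the proto-segment is *k.
Position 3: Vevat has i, Rimir has i, Bavatan has e. Rimir preserves i here (none of its changes turn any other segment into i), so the proto-segment is *i.
Position 4: Vevat has n, Rimir has m, Bavatan has n. Vevat preserves n here (none of its changes turn any other segment into n), so the proto-segment is *n.
This points to *keinvag. Verify forward in each daughter:
Vevat: *keinvag > keinvog > kiinvog  (by vowel merger, vowel merger)
Rimir: *keinvag > keimvag > heimvag  (by nasal place assimilation, unconditioned shift)
Bavatan: *keinvag
  keinvag → seinvag   [palatalisation]
  seinvag → seenvag   [vowel merger]
  seenvag (rule 3 does not apply)
  seenvag (rule 4 does not apply)
  giving Bavatan seenvag.
*keinvag is the unique common source.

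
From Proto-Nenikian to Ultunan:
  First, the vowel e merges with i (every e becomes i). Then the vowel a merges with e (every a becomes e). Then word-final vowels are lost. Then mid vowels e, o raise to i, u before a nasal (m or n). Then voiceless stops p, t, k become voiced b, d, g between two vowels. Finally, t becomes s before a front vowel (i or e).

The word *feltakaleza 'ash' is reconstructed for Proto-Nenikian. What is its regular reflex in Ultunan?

Ultunan: *feltakaleza
  feltakaleza → filtakaliza   [vowel merger]
  filtakaliza → filtekelize   [vowel merger]
  filtekelize → filtekeliz   [apocope]
  filtekeliz (rule 4 does not apply)
  filtekeliz → filtegeliz   [intervocalic voicing]
  filtegeliz → filsegeliz   [palatalisation]
  giving Ultunan filsegeliz.

filsegeliz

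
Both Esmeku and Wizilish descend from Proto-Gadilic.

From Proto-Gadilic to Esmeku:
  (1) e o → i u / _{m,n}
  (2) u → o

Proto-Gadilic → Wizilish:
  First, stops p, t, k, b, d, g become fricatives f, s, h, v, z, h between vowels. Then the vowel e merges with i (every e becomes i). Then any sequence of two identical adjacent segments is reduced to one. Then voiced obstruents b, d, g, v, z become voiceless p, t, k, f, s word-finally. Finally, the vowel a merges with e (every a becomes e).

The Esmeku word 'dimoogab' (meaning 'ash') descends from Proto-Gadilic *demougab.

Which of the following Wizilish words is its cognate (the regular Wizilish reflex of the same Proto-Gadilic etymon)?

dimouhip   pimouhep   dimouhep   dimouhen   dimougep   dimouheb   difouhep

Wizilish: *demougab > demouhab > dimouhab > dimouhap > dimouhep  (by intervocalic lenition, vowel merger, final devoicing, vowel merger)
Only 'dimouhep' matches the regular Wizilish development of *demougab.

dimouhep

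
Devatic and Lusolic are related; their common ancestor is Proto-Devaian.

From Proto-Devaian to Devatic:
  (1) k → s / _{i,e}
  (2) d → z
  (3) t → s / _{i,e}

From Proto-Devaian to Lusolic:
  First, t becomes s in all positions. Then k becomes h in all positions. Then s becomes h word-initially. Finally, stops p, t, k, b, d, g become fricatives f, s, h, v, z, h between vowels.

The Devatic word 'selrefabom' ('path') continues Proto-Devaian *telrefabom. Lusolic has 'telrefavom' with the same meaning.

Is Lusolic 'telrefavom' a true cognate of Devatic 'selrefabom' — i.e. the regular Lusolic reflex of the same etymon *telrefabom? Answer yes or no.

no

Derive the expected Lusolic reflex of *telrefabom:
Lusolic: *telrefabom
  telrefabom → selrefabom   [unconditioned shift]
  selrefabom (rule 2 does not apply)
  selrefabom → helrefabom   [debuccalisation]
  helrefabom → helrefavom   [intervocalic lenition]
  giving Lusolic helrefavom.
The regular Lusolic reflex would be 'helrefavom', but the attested form is 'telrefavom'. The correspondence is irregular, so they are not cognates (the Lusolic form has a different source).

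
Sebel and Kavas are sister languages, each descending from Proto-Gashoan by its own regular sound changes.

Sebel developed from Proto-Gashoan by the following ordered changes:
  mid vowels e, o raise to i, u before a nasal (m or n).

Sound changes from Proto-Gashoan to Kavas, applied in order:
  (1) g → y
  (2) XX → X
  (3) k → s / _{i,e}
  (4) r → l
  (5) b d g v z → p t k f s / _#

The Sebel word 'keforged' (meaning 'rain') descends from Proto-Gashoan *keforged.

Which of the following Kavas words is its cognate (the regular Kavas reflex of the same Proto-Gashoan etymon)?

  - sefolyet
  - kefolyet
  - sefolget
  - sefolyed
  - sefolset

sefolyet

Kavas: *keforged
  keforged → keforyed   [unconditioned shift]
  keforyed (rule 2 does not apply)
  keforyed → seforyed   [palatalisation]
  seforyed → sefolyed   [unconditioned shift]
  sefolyed → sefolyet   [final devoicing]
  giving Kavas sefolyet.
Among the options, 'sefolyet' alone shows every Kavas change applied in order.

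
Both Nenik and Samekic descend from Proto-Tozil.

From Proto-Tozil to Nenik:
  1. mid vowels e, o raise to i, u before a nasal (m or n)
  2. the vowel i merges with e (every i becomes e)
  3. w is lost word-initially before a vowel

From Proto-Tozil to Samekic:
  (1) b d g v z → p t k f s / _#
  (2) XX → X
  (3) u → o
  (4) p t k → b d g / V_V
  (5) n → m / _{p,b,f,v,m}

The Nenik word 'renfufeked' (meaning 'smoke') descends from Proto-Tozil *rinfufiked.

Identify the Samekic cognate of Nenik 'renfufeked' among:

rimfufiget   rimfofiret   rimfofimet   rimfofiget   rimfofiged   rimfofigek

Samekic: *rinfufiked
  rinfufiked → rinfufiket   [final devoicing]
  rinfufiket (rule 2 does not apply)
  rinfufiket → rinfofiket   [vowel merger]
  rinfofiket → rinfofiget   [intervocalic voicing]
  rinfofiget → rimfofiget   [nasal place assimilation]
  giving Samekic rimfofiget.

rimfofiget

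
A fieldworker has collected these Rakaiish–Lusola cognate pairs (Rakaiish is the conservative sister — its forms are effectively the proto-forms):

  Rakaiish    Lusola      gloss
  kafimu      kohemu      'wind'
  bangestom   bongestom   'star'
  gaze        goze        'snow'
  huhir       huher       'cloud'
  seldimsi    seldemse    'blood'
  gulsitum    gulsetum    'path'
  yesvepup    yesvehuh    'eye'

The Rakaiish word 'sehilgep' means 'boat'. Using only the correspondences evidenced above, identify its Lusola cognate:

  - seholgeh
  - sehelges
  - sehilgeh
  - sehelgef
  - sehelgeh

gulsitum ~ gulsetum — Rakaiish i corresponds to Lusola e after a consonant, before a consonant other than r, m, n, p, b, f, v.
yesvepup ~ yesvehuh — Rakaiish p corresponds to Lusola h word-finally.
Applying these to Rakaiish 'sehilgep':
  sehilgep → sehelgep   (i→e after a consonant, before a consonant other than r, m, n, p, b, f, v)
  sehelgep → sehelgeh   (p→h word-finally)
So the Lusola cognate is 'sehelgeh'.

sehelgeh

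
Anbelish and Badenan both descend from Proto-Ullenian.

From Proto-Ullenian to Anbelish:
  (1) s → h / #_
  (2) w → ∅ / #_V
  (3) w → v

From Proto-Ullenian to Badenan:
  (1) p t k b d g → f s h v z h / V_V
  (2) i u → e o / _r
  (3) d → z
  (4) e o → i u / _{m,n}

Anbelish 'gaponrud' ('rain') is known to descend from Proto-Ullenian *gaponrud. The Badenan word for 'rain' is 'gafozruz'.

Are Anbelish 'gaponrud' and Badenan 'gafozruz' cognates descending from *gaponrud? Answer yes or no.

no

Derive the expected Badenan reflex of *gaponrud:
Badenan: *gaponrud > gafonrud > gafonruz > gafunruz  (by intervocalic lenition, unconditioned shift, pre-nasal raising)
The regular Badenan reflex would be 'gafunruz', but the attested form is 'gafozruz'. The correspondence is irregular, so they are not cognates (the Badenan form has a different source).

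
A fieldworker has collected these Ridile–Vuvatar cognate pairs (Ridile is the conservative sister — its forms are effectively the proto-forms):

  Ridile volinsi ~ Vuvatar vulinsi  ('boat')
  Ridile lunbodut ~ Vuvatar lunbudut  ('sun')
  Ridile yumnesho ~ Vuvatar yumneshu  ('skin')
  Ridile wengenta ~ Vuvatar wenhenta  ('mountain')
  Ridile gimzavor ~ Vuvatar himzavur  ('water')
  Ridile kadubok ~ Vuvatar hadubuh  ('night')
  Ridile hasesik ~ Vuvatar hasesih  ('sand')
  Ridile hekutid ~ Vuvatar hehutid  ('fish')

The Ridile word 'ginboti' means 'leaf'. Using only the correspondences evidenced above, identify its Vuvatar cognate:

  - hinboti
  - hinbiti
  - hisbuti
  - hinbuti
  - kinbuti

gimzavor ~ himzavur — Ridile g corresponds to Vuvatar h word-initially before a front vowel.
volinsi ~ vulinsi, lunbodut ~ lunbudut — Ridile o corresponds to Vuvatar u after a consonant, before a consonant other than r, m, n, p, b, f, v.
Applying these to Ridile 'ginboti':
  ginboti → hinboti   (g→h word-initially before a front vowel)
  hinboti → hinbuti   (o→u after a consonant, before a consonant other than r, m, n, p, b, f, v)
So the Vuvatar cognate is 'hinbuti'.

hinbuti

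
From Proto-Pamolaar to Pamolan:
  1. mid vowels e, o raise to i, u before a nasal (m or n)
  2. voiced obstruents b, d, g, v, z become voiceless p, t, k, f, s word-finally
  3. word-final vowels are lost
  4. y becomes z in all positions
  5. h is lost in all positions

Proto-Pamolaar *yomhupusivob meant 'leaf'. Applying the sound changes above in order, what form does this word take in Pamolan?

Pamolan: *yomhupusivob > yumhupusivob > yumhupusivop > zumhupusivop > zumupusivop  (by pre-nasal raising, final devoicing, unconditioned shift, h-loss)

zumupusivop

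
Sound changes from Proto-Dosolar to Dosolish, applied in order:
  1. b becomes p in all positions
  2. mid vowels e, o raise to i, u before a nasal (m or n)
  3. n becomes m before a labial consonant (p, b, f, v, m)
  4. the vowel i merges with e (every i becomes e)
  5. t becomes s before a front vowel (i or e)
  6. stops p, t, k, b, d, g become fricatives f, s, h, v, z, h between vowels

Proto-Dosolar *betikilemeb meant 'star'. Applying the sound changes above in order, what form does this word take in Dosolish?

pesehelemep

Dosolish: *betikilemeb > petikilemep > petikilimep > petekelemep > pesekelemep > pesehelemep  (by unconditioned shift, pre-nasal raising, vowel merger, palatalisation, intervocalic lenition)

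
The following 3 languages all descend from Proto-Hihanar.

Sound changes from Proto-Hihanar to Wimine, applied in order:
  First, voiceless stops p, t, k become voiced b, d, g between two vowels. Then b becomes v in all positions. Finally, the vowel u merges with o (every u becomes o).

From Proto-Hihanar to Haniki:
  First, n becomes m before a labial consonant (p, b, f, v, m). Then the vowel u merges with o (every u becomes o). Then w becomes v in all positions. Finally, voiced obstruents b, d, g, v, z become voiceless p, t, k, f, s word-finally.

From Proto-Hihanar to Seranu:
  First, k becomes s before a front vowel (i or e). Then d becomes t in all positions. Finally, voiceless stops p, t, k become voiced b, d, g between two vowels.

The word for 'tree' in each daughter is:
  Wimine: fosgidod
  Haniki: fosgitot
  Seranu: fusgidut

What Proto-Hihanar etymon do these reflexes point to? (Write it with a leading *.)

Position 7: Wimine has o, Haniki has o, Seranu has u. Seranu preserves u here (none of its changes turn any other segment into u), so the proto-segment is *u.
Position 8: Wimine has d, Haniki has t, Seranu has t. Taking the neighbouring segments as reconstructed: Wimine d can only go back to *d; Haniki t could go back to *t or *d; Seranu t could go back to *t or *d — the one source consistent with every daughter is *d.
Continuing position by position gives *fusgitud; check it forward:
Wimine: *fusgitud
  fusgitud → fusgidud   [intervocalic voicing]
  fusgidud (rule 2 does not apply)
  fusgidud → fosgidod   [vowel merger]
  giving Wimine fosgidod.
Haniki: *fusgitud > fosgitod > fosgitot  (by vowel merger, final devoicing)
Seranu: start from *fusgitud.
  rule 1: no change — fusgitud
  rule 2 (unconditioned shift): fusgitud → fusgitut
  rule 3 (intervocalic voicing): fusgitut → fusgidut
  ⇒ Seranu fusgidut
Only *fusgitud yields all of Wimine fosgidod, Haniki fosgitot, Seranu fusgidut.

*fusgitud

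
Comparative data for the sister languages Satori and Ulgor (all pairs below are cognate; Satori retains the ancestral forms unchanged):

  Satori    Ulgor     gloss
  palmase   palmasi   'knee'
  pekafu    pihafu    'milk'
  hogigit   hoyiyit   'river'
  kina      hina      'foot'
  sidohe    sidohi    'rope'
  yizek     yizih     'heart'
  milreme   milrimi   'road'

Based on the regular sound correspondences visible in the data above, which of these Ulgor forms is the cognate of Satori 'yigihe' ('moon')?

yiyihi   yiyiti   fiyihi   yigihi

hogigit ~ hoyiyit — Satori g corresponds to Ulgor y between vowels (before a front vowel).
palmase ~ palmasi, sidohe ~ sidohi — Satori e corresponds to Ulgor i word-finally.
Applying these to Satori 'yigihe':
  yigihe → yiyihe   (g→y between vowels (before a front vowel))
  yiyihe → yiyihi   (e→i word-finally)
So the Ulgor cognate is 'yiyihi'.

yiyihi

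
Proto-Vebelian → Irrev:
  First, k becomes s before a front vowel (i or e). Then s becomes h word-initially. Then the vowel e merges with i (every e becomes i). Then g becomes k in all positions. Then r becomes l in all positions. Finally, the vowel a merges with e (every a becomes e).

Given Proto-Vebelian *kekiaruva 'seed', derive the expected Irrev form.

Irrev: start from *kekiaruva.
  rule 1 (palatalisation): kekiaruva → sesiaruva
  rule 2 (debuccalisation): sesiaruva → hesiaruva
  rule 3 (vowel merger): hesiaruva → hisiaruva
  rule 4: no change — hisiaruva
  rule 5 (unconditioned shift): hisiaruva → hisialuva
  rule 6 (vowel merger): hisialuva → hisieluve
  ⇒ Irrev hisieluve

hisieluve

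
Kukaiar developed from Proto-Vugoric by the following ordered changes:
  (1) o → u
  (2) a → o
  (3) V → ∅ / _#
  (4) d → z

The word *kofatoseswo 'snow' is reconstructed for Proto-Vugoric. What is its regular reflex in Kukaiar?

Kukaiar: *kofatoseswo > kufatuseswu > kufotuseswu > kufotusesw  (by vowel merger, vowel merger, apocope)

kufotusesw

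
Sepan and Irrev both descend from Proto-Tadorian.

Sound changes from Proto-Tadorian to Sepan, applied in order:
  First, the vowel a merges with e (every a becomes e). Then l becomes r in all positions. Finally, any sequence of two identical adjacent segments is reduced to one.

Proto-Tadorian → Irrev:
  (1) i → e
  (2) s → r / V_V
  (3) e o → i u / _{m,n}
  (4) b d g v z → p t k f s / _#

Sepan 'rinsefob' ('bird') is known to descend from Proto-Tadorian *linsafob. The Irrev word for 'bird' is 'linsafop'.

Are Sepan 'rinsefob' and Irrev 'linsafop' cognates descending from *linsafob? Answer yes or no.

Derive the expected Irrev reflex of *linsafob:
Irrev: *linsafob
  linsafob → lensafob   [vowel merger]
  lensafob (rule 2 does not apply)
  lensafob → linsafob   [pre-nasal raising]
  linsafob → linsafop   [final devoicing]
  giving Irrev linsafop.
Irrev 'linsafop' matches the regular reflex exactly, so the pair is cognate.

yes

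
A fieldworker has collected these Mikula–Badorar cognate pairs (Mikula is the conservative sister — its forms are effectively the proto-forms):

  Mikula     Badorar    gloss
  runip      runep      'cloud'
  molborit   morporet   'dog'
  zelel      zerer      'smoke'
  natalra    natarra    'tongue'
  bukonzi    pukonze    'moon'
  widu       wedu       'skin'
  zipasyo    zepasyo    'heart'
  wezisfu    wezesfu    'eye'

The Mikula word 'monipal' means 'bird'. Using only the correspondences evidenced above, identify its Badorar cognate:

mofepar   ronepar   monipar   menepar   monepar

runip ~ runep, zipasyo ~ zepasyo — Mikula i corresponds to Badorar e after a consonant, before a labial obstruent.
zelel ~ zerer — Mikula l corresponds to Badorar r word-finally.
Applying these to Mikula 'monipal':
  monipal → monepal   (i→e after a consonant, before a labial obstruent)
  monepal → monepar   (l→r word-finally)
So the Badorar cognate is 'monepar'.

monepar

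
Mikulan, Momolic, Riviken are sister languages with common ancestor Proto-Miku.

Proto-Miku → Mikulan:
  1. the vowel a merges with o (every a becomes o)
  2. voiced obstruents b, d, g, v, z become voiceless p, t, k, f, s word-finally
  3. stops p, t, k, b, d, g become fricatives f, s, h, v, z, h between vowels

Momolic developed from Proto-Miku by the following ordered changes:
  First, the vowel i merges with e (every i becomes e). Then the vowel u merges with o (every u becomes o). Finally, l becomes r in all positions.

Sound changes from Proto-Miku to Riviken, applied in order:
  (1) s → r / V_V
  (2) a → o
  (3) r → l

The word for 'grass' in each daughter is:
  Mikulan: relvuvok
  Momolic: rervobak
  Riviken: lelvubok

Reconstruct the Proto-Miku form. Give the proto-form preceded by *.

Position 7: Mikulan has o, Momolic has a, Riviken has o. Momolic preserves a here (none of its changes turn any other segment into a), so the proto-segment is *a.
Position 3: Mikulan has l, Momolic has r, Riviken has l. Mikulan preserves l here (none of its changes turn any other segment into l), so the proto-segment is *l.
This points to *relvubak. Verify forward in each daughter:
Mikulan: *relvubak > relvubok > relvuvok  (by vowel merger, intervocalic lenition)
Momolic: *relvubak
  relvubak (rule 1 does not apply)
  relvubak → relvobak   [vowel merger]
  relvobak → rervobak   [unconditioned shift]
  giving Momolic rervobak.
Riviken: *relvubak
  relvubak (rule 1 does not apply)
  relvubak → relvubok   [vowel merger]
  relvubok → lelvubok   [unconditioned shift]
  giving Riviken lelvubok.
*relvubak is the unique common source.

*relvubak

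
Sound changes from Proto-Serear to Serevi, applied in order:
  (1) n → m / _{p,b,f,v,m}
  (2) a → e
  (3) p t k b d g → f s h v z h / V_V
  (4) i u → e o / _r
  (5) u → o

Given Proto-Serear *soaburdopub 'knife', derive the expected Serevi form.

soevordofob

Serevi: *soaburdopub > soeburdopub > soevurdofub > soevordofub > soevordofob  (by vowel merger, intervocalic lenition, pre-rhotic lowering, vowel merger)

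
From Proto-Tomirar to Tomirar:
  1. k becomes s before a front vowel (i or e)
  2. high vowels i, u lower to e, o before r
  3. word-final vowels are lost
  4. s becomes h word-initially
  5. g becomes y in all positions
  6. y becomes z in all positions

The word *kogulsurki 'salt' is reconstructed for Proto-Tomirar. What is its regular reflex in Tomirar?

Tomirar: start from *kogulsurki.
  rule 1 (palatalisation): kogulsurki → kogulsursi
  rule 2 (pre-rhotic lowering): kogulsursi → kogulsorsi
  rule 3 (apocope): kogulsorsi → kogulsors
  rule 4: no change — kogulsors
  rule 5 (unconditioned shift): kogulsors → koyulsors
  rule 6 (unconditioned shift): koyulsors → kozulsors
  ⇒ Tomirar kozulsors

kozulsors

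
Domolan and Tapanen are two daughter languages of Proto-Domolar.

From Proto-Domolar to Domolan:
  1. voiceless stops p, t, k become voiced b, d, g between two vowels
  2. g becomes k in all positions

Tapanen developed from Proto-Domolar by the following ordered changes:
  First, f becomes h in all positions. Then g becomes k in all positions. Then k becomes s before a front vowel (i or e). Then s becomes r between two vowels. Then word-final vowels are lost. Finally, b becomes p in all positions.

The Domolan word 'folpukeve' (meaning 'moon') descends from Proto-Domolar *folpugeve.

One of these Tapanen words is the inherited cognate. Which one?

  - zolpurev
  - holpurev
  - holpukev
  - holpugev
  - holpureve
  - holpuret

holpurev

Tapanen: *folpugeve > holpugeve > holpukeve > holpuseve > holpureve > holpurev  (by unconditioned shift, unconditioned shift, palatalisation, rhotacism, apocope)
Only 'holpurev' matches the regular Tapanen development of *folpugeve.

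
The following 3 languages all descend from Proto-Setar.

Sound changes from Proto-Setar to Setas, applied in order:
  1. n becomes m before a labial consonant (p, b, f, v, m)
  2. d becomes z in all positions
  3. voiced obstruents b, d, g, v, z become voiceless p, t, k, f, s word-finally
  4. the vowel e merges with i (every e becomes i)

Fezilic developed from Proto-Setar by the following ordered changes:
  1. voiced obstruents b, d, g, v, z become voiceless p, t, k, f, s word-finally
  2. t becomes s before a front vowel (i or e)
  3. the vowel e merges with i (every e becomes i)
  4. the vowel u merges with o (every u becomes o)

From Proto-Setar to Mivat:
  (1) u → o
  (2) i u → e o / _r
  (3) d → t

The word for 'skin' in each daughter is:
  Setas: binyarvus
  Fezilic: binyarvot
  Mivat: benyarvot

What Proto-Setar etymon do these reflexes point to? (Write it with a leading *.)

Position 8: Setas has u, Fezilic has o, Mivat has o. Setas preserves u here (none of its changes turn any other segment into u), so the proto-segment is *u.
Position 9: Setas has s, Fezilic has t, Mivat has t. Taking the neighbouring segments as reconstructed: Setas s could go back to *d or *s or *z; Fezilic t could go back to *t or *d; Mivat t could go back to *t or *d — the one source consistent with every daughter is *d.
Verify the candidate proto-form against each daughter:
Setas: *benyarvud
  benyarvud (rule 1 does not apply)
  benyarvud → benyarvuz   [unconditioned shift]
  benyarvuz → benyarvus   [final devoicing]
  benyarvus → binyarvus   [vowel merger]
  giving Setas binyarvus.
Fezilic: start from *benyarvud.
  rule 1 (final devoicing): benyarvud → benyarvut
  rule 2: no change — benyarvut
  rule 3 (vowel merger): benyarvut → binyarvut
  rule 4 (vowel merger): binyarvut → binyarvot
  ⇒ Fezilic binyarvot
Mivat: start from *benyarvud.
  rule 1 (vowel merger): benyarvud → benyarvod
  rule 2: no change — benyarvod
  rule 3 (unconditioned shift): benyarvod → benyarvot
  ⇒ Mivat benyarvot
No other proto-form is consistent with every reflex, so the reconstruction is *benyarvud.

*benyarvud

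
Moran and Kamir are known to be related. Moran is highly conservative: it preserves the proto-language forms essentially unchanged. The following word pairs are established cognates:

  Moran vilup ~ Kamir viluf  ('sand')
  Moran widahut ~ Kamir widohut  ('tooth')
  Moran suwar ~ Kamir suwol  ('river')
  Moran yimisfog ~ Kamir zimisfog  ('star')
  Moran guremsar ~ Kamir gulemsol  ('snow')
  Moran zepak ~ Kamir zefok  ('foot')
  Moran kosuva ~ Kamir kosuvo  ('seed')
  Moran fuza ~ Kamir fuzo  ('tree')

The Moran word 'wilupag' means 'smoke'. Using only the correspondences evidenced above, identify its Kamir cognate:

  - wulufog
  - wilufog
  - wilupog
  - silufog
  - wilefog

wilufog

zepak ~ zefok — Moran p corresponds to Kamir f between vowels (before a back vowel).
widahut ~ widohut, zepak ~ zefok — Moran a corresponds to Kamir o after a consonant, before a consonant other than r, m, n, p, b, f, v.
Applying these to Moran 'wilupag':
  wilupag → wilufag   (p→f between vowels (before a back vowel))
  wilufag → wilufog   (a→o after a consonant, before a consonant other than r, m, n, p, b, f, v)
So the Kamir cognate is 'wilufog'.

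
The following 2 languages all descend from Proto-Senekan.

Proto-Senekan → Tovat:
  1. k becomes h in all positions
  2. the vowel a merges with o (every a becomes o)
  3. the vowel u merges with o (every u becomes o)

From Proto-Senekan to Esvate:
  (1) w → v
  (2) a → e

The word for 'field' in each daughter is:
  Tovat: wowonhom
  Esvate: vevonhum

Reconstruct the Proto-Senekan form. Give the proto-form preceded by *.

Position 3: Tovat has w, Esvate has v. Tovat preserves w here (none of its changes turn any other segment into w), so the proto-segment is *w.
Position 1: Tovat has w, Esvate has v. Tovat preserves w here (none of its changes turn any other segment into w), so the proto-segment is *w.
Verify the candidate proto-form against each daughter:
Tovat: *wawonhum
  wawonhum (rule 1 does not apply)
  wawonhum → wowonhum   [vowel merger]
  wowonhum → wowonhom   [vowel merger]
  giving Tovat wowonhom.
Esvate: *wawonhum > vavonhum > vevonhum  (by unconditioned shift, vowel merger)
Only *wawonhum yields all of Tovat wowonhom, Esvate vevonhum.

*wawonhum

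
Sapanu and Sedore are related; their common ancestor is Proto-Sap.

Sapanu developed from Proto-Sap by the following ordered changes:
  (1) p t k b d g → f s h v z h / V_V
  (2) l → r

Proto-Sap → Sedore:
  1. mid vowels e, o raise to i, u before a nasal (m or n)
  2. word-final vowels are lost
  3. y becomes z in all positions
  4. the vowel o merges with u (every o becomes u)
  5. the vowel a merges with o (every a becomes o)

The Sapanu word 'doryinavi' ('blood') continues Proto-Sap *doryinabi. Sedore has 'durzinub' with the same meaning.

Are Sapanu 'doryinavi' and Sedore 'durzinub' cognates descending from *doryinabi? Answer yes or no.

no

Derive the expected Sedore reflex of *doryinabi:
Sedore: *doryinabi
  doryinabi (rule 1 does not apply)
  doryinabi → doryinab   [apocope]
  doryinab → dorzinab   [unconditioned shift]
  dorzinab → durzinab   [vowel merger]
  durzinab → durzinob   [vowel merger]
  giving Sedore durzinob.
The regular Sedore reflex would be 'durzinob', but the attested form is 'durzinub'. The correspondence is irregular, so they are not cognates (the Sedore form has a different source).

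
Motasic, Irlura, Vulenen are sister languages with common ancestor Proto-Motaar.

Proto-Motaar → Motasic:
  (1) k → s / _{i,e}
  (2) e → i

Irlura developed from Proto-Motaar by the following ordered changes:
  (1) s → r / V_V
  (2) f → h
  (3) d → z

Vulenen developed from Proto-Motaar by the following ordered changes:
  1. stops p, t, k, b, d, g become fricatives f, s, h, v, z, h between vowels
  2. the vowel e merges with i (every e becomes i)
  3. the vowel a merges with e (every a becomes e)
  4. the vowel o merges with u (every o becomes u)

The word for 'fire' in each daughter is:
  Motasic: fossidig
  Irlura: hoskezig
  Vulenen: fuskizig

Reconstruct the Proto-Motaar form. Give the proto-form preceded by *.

*foskedig

Position 1: Motasic has f, Irlura has h, Vulenen has f. Motasic preserves f here (none of its changes turn any other segment into f), so the proto-segment is *f.
Position 2: Motasic has o, Irlura has o, Vulenen has u. Motasic preserves o here (none of its changes turn any other segment into o), so the proto-segment is *o.
This points to *foskedig. Verify forward in each daughter:
Motasic: start from *foskedig.
  rule 1 (palatalisation): foskedig → fossedig
  rule 2 (vowel merger): fossedig → fossidig
  ⇒ Motasic fossidig
Irlura: *foskedig > hoskedig > hoskezig  (by unconditioned shift, unconditioned shift)
Vulenen: *foskedig
  foskedig → foskezig   [intervocalic lenition]
  foskezig → foskizig   [vowel merger]
  foskizig (rule 3 does not apply)
  foskizig → fuskizig   [vowel merger]
  giving Vulenen fuskizig.
*foskedig is the unique common source.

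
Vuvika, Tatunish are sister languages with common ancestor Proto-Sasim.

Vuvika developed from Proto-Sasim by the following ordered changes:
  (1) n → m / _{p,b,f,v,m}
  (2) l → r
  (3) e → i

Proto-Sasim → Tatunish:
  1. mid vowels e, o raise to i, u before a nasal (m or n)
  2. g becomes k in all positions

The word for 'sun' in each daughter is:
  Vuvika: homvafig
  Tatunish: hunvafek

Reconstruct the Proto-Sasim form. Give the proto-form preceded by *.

Position 3: Vuvika has m, Tatunish has n. Tatunish preserves n here (none of its changes turn any other segment into n), so the proto-segment is *n.
Position 2: Vuvika has o, Tatunish has u. Vuvika preserves o here (none of its changes turn any other segment into o), so the proto-segment is *o.
Position 8: Vuvika has g, Tatunish has k. Vuvika preserves g here (none of its changes turn any other segment into g), so the proto-segment is *g.
Verify the candidate proto-form against each daughter:
Vuvika: start from *honvafeg.
  rule 1 (nasal place assimilation): honvafeg → homvafeg
  rule 2: no change — homvafeg
  rule 3 (vowel merger): homvafeg → homvafig
  ⇒ Vuvika homvafig
Tatunish: start from *honvafeg.
  rule 1 (pre-nasal raising): honvafeg → hunvafeg
  rule 2 (unconditioned shift): hunvafeg → hunvafek
  ⇒ Tatunish hunvafek
*honvafeg is the unique common source.

*honvafeg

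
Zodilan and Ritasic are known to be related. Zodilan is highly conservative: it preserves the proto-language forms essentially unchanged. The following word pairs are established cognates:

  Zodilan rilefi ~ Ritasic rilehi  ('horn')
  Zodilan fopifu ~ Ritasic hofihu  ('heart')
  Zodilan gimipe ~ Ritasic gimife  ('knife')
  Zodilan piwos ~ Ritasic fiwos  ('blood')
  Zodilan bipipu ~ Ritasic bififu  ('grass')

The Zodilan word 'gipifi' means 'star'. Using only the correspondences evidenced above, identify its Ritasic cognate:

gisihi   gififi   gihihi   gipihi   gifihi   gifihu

fopifu ~ hofihu, bipipu ~ bififu — Zodilan p corresponds to Ritasic f between vowels (before a front vowel).
rilefi ~ rilehi — Zodilan f corresponds to Ritasic h between vowels (before a front vowel).
Applying these to Zodilan 'gipifi':
  gipifi → gififi   (p→f between vowels (before a front vowel))
  gififi → gifihi   (f→h between vowels (before a front vowel))
So the Ritasic cognate is 'gifihi'.

gifihi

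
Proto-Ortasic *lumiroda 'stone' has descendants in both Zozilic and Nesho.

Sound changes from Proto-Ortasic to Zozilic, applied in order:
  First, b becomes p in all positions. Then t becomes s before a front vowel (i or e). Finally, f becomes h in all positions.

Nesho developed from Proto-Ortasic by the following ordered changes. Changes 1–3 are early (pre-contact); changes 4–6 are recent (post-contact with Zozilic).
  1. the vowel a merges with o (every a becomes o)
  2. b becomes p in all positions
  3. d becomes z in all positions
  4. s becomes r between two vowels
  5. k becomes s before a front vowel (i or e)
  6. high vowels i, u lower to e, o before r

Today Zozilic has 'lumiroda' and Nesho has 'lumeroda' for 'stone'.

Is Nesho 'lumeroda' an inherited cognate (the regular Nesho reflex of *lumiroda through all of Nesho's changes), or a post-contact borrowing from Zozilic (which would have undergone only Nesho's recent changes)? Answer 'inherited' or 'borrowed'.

borrowed

If inherited, *lumiroda would pass through all of Nesho's changes:
Nesho: *lumiroda
  lumiroda → lumirodo   [vowel merger]
  lumirodo (rule 2 does not apply)
  lumirodo → lumirozo   [unconditioned shift]
  lumirozo (rule 4 does not apply)
  lumirozo (rule 5 does not apply)
  lumirozo → lumerozo   [pre-rhotic lowering]
  giving Nesho lumerozo.
If borrowed from Zozilic 'lumiroda' after the early changes, it would undergo only the recent ones:
  rule 4 (rhotacism): no change (lumiroda)
  rule 5 (palatalisation): no change (lumiroda)
  rule 6 (pre-rhotic lowering): lumiroda → lumeroda
  ⇒ as a loan: lumeroda
Nesho 'lumeroda' matches the loan outcome 'lumeroda', not the inherited 'lumerozo' — it skipped the early Nesho changes, so it was borrowed from Zozilic.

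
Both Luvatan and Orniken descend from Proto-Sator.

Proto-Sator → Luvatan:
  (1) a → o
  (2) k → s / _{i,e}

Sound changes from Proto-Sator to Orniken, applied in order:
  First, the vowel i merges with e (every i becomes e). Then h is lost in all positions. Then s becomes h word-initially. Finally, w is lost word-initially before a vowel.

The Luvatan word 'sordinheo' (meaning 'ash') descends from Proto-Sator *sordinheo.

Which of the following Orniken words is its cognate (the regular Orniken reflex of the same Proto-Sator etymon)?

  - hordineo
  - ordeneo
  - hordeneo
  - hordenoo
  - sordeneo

hordeneo

Orniken: start from *sordinheo.
  rule 1 (vowel merger): sordinheo → sordenheo
  rule 2 (h-loss): sordenheo → sordeneo
  rule 3 (debuccalisation): sordeneo → hordeneo
  rule 4: no change — hordeneo
  ⇒ Orniken hordeneo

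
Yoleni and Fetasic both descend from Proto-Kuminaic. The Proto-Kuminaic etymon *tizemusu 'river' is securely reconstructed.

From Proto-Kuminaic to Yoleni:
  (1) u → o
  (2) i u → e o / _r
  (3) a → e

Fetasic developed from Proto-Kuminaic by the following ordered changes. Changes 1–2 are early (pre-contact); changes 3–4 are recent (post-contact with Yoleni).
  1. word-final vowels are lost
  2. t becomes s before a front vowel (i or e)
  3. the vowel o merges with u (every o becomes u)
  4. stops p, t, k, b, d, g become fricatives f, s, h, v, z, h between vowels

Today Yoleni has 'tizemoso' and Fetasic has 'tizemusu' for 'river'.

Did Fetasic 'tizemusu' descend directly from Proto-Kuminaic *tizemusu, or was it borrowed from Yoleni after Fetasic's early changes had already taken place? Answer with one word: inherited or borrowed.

borrowed

If inherited, *tizemusu would pass through all of Fetasic's changes:
Fetasic: *tizemusu
  tizemusu → tizemus   [apocope]
  tizemus → sizemus   [palatalisation]
  sizemus (rule 3 does not apply)
  sizemus (rule 4 does not apply)
  giving Fetasic sizemus.
If borrowed from Yoleni 'tizemoso' after the early changes, it would undergo only the recent ones:
  rule 3 (vowel merger): tizemoso → tizemusu
  rule 4 (intervocalic lenition): no change (tizemusu)
  ⇒ as a loan: tizemusu
Fetasic 'tizemusu' matches the loan outcome 'tizemusu', not the inherited 'sizemus' — it skipped the early Fetasic changes, so it was borrowed from Yoleni.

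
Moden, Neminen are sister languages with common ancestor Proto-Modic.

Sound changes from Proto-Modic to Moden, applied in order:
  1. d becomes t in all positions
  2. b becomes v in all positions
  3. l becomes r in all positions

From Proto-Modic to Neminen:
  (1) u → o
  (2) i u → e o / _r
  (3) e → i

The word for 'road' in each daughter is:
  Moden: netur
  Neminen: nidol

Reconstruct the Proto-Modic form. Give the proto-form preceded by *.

Position 4: Moden has u, Neminen has o. Moden preserves u here (none of its changes turn any other segment into u), so the proto-segment is *u.
Position 3: Moden has t, Neminen has d. Neminen preserves d here (none of its changes turn any other segment into d), so the proto-segment is *d.
Continuing position by position gives *nedul; check it forward:
Moden: start from *nedul.
  rule 1 (unconditioned shift): nedul → netul
  rule 2: no change — netul
  rule 3 (unconditioned shift): netul → netur
  ⇒ Moden netur
Neminen: *nedul > nedol > nidol  (by vowel merger, vowel merger)
Only *nedul yields all of Moden netur, Neminen nidol.

*nedul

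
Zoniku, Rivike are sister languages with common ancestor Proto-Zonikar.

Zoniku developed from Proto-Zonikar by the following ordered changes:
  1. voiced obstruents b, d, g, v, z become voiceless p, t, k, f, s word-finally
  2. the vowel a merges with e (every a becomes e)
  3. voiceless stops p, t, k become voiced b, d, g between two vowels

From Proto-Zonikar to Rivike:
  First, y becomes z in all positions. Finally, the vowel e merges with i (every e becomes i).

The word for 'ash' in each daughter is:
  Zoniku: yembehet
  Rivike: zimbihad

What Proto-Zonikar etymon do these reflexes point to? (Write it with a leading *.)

Position 1: Zoniku has y, Rivike has z. Zoniku preserves y here (none of its changes turn any other segment into y), so the proto-segment is *y.
Position 2: Zoniku has e, Rivike has i. Taking the neighbouring segments as reconstructed: Zoniku e could go back to *a or *e; Rivike i could go back to *e or *i — the one source consistent with every daughter is *e.
Verify the candidate proto-form against each daughter:
Zoniku: start from *yembehad.
  rule 1 (final devoicing): yembehad → yembehat
  rule 2 (vowel merger): yembehat → yembehet
  rule 3: no change — yembehet
  ⇒ Zoniku yembehet
Rivike: start from *yembehad.
  rule 1 (unconditioned shift): yembehad → zembehad
  rule 2 (vowel merger): zembehad → zimbihad
  ⇒ Rivike zimbihad
Only *yembehad yields all of Zoniku yembehet, Rivike zimbihad.

*yembehad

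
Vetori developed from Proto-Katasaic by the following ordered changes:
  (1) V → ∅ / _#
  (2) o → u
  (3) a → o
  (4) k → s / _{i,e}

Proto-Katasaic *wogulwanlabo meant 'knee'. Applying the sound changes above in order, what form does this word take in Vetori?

Vetori: *wogulwanlabo > wogulwanlab > wugulwanlab > wugulwonlob  (by apocope, vowel merger, vowel merger)

wugulwonlob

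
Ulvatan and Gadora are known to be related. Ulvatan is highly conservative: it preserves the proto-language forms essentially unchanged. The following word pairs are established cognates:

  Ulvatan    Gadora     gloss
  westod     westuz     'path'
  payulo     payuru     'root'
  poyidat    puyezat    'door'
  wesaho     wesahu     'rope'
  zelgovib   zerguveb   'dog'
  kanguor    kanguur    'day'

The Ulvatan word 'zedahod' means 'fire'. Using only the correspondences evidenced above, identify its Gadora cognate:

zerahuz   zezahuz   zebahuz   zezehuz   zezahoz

poyidat ~ puyezat — Ulvatan d corresponds to Gadora z between vowels (before a back vowel).
westod ~ westuz, poyidat ~ puyezat — Ulvatan o corresponds to Gadora u after a consonant, before a consonant other than r, m, n, p, b, f, v.
westod ~ westuz — Ulvatan d corresponds to Gadora z word-finally.
Applying these to Ulvatan 'zedahod':
  zedahod → zezahod   (d→z between vowels (before a back vowel))
  zezahod → zezahud   (o→u after a consonant, before a consonant other than r, m, n, p, b, f, v)
  zezahud → zezahuz   (d→z word-finally)
So the Gadora cognate is 'zezahuz'.

zezahuz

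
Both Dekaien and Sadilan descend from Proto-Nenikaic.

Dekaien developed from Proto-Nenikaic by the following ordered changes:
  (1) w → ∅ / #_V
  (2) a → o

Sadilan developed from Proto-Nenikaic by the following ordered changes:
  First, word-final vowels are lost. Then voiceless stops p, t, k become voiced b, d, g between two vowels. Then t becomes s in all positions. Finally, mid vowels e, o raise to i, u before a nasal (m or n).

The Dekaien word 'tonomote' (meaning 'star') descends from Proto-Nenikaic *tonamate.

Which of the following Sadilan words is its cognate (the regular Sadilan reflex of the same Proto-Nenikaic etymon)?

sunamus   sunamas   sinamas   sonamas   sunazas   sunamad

sunamas

Sadilan: start from *tonamate.
  rule 1 (apocope): tonamate → tonamat
  rule 2: no change — tonamat
  rule 3 (unconditioned shift): tonamat → sonamas
  rule 4 (pre-nasal raising): sonamas → sunamas
  ⇒ Sadilan sunamas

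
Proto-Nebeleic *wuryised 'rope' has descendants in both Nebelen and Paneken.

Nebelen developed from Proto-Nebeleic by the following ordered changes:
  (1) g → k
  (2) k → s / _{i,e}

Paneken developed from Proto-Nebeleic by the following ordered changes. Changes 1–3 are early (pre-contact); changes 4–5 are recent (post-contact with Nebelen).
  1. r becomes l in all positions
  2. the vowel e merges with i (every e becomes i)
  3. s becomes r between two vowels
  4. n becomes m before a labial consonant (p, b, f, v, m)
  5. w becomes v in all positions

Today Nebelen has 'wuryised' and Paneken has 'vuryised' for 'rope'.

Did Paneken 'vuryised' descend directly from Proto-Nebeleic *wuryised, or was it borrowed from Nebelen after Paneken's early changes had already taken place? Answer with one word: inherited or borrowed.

If inherited, *wuryised would pass through all of Paneken's changes:
Paneken: *wuryised > wulyised > wulyisid > wulyirid > vulyirid  (by unconditioned shift, vowel merger, rhotacism, unconditioned shift)
If borrowed from Nebelen 'wuryised' after the early changes, it would undergo only the recent ones:
  rule 4 (nasal place assimilation): no change (wuryised)
  rule 5 (unconditioned shift): wuryised → vuryised
  ⇒ as a loan: vuryised
Paneken 'vuryised' matches the loan outcome 'vuryised', not the inherited 'vulyirid' — it skipped the early Paneken changes, so it was borrowed from Nebelen.

borrowed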